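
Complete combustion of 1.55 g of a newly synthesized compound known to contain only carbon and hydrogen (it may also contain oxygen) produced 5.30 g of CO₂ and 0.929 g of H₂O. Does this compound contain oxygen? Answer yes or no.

mol C = 5.30 g CO₂ ÷ 44.009 g/mol = 0.1204 mol
mol H = 2 × 0.929 g H₂O ÷ 18.015 g/mol = 0.1031 mol
C and H together account for 1.550 g — essentially the entire 1.55 g sample — so the compound contains no oxygen.

no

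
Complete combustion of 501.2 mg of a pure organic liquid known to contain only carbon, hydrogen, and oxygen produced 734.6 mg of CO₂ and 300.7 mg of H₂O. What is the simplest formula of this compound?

mol C = 0.7346 g CO₂ ÷ 44.009 g/mol = 0.016692 mol
mol H = 2 × 0.3007 g H₂O ÷ 18.015 g/mol = 0.033383 mol
mass O = 0.5012 − (0.20049 + 0.033650) = 0.26706 g → mol O = 0.26706 ÷ 15.999 = 0.016692 mol
Divide by the smallest (0.016692 mol): C 1.000, H 2.000, O 1.000

CH2O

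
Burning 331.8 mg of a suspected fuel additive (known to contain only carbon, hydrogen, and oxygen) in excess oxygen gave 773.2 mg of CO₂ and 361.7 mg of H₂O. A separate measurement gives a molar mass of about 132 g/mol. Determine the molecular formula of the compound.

mol C = 0.7732 g CO₂ ÷ 44.009 g/mol = 0.017569 mol
mol H = 2 × 0.3617 g H₂O ÷ 18.015 g/mol = 0.040155 mol
mass O = 0.3318 − (0.21102 + 0.040477) = 0.080300 g → mol O = 0.080300 ÷ 15.999 = 0.0050191 mol
Divide by the smallest (0.0050191 mol): C 3.500, H 8.001, O 1.000
Multiplying each by 2 gives whole numbers: C 7.00, H 16.00, O 2.00
Empirical formula: C7H16O2
Empirical-formula mass = 132.20 g/mol; 132 ÷ 132.20 ≈ 1, so the molecular formula is C7H16O2.

C7H16O2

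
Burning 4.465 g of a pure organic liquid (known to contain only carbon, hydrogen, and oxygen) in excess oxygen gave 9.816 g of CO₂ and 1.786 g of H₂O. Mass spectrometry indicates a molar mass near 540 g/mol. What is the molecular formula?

C27H24O12

mol C = 9.816 g CO₂ ÷ 44.009 g/mol = 0.22305 mol
mol H = 2 × 1.786 g H₂O ÷ 18.015 g/mol = 0.19828 mol
mass O = 4.465 − (2.6790 + 0.19987) = 1.5861 g → mol O = 1.5861 ÷ 15.999 = 0.099140 mol
Divide by the smallest (0.099140 mol): C 2.250, H 2.000, O 1.000
Multiplying each by 4 gives whole numbers: C 9.00, H 8.00, O 4.00
Empirical formula: C9H8O4
Empirical-formula mass = 180.16 g/mol; 540 ÷ 180.16 ≈ 3, so the molecular formula is C27H24O12.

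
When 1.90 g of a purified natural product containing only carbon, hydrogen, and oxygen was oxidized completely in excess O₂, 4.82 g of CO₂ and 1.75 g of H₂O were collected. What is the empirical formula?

C9H16O2

mol C = 4.82 g CO₂ ÷ 44.009 g/mol = 0.1095 mol
mol H = 2 × 1.75 g H₂O ÷ 18.015 g/mol = 0.1943 mol
mass O = 1.90 − (1.315 + 0.1958) = 0.3887 g → mol O = 0.3887 ÷ 15.999 = 0.02429 mol
Divide by the smallest (0.02429 mol): C 4.508, H 7.997, O 1.000
Multiplying each by 2 gives whole numbers: C 9.02, H 15.99, O 2.00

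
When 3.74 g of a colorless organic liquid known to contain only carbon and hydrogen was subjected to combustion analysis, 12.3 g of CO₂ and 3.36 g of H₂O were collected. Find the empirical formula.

mol C = 12.3 g CO₂ ÷ 44.009 g/mol = 0.2795 mol
mol H = 2 × 3.36 g H₂O ÷ 18.015 g/mol = 0.3730 mol
Divide by the smallest (0.2795 mol): C 1.000, H 1.335
Multiplying each by 3 gives whole numbers: C 3.00, H 4.00

C3H4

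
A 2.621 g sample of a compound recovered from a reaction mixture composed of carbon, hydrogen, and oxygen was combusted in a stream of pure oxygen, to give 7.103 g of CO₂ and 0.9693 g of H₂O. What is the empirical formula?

C9H6O2

mol C = 7.103 g CO₂ ÷ 44.009 g/mol = 0.16140 mol
mol H = 2 × 0.9693 g H₂O ÷ 18.015 g/mol = 0.10761 mol
mass O = 2.621 − (1.9386 + 0.10847) = 0.57397 g → mol O = 0.57397 ÷ 15.999 = 0.035875 mol
Divide by the smallest (0.035875 mol): C 4.499, H 3.000, O 1.000
Multiplying each by 2 gives whole numbers: C 9.00, H 6.00, O 2.00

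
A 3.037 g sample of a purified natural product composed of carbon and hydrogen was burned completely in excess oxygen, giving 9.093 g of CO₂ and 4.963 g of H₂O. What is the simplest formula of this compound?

C3H8

mol C = 9.093 g CO₂ ÷ 44.009 g/mol = 0.20662 mol
mol H = 2 × 4.963 g H₂O ÷ 18.015 g/mol = 0.55099 mol
Divide by the smallest (0.20662 mol): C 1.000, H 2.667
Multiplying each by 3 gives whole numbers: C 3.00, H 8.00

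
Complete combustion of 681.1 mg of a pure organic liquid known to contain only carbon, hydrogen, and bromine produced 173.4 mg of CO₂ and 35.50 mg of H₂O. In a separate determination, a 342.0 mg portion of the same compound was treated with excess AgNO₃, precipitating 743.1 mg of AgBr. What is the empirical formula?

CHBr2

mol C = 0.1734 g CO₂ ÷ 44.009 g/mol = 0.0039401 mol
mol H = 2 × 0.03550 g H₂O ÷ 18.015 g/mol = 0.0039412 mol
From the AgBr data: mol Br per gram of compound = (0.7431 ÷ 187.772) ÷ 0.3420 = 0.011572 mol/g, so in the 0.6811 g combustion sample mol Br = 0.0078814 mol
Divide by the smallest (0.0039401 mol): C 1.000, H 1.000, Br 2.000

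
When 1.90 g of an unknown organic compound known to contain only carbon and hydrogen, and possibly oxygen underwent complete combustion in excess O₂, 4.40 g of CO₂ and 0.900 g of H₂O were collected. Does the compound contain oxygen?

yes

mol C = 4.40 g CO₂ ÷ 44.009 g/mol = 0.09998 mol
mol H = 2 × 0.900 g H₂O ÷ 18.015 g/mol = 0.09992 mol
C and H account for only 1.302 g of the 1.90 g sample; the remaining 0.5984 g must be oxygen.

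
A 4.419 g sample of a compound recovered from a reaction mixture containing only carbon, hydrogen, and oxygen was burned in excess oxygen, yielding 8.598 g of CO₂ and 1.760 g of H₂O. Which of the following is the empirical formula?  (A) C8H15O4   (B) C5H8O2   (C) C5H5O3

mol C = 8.598 g CO₂ ÷ 44.009 g/mol = 0.19537 mol
mol H = 2 × 1.760 g H₂O ÷ 18.015 g/mol = 0.19539 mol
mass O = 4.419 − (2.3466 + 0.19696) = 1.8755 g → mol O = 1.8755 ÷ 15.999 = 0.11722 mol
Divide by the smallest (0.11722 mol): C 1.667, H 1.667, O 1.000
Multiplying each by 3 gives whole numbers: C 5.00, H 5.00, O 3.00

(C) C5H5O3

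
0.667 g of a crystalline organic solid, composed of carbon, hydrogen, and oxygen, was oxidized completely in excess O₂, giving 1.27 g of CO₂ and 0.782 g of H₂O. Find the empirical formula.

C2H6O

mol C = 1.27 g CO₂ ÷ 44.009 g/mol = 0.02886 mol
mol H = 2 × 0.782 g H₂O ÷ 18.015 g/mol = 0.08682 mol
mass O = 0.667 − (0.3466 + 0.08751) = 0.2329 g → mol O = 0.2329 ÷ 15.999 = 0.01456 mol
Divide by the smallest (0.01456 mol): C 1.983, H 5.964, O 1.000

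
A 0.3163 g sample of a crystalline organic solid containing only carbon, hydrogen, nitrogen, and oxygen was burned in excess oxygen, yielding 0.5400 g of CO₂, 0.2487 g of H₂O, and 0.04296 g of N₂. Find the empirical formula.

C4H9NO2

mol C = 0.5400 g CO₂ ÷ 44.009 g/mol = 0.012270 mol
mol H = 2 × 0.2487 g H₂O ÷ 18.015 g/mol = 0.027610 mol
mol N = 2 × 0.04296 g N₂ ÷ 28.014 g/mol = 0.0030670 mol
mass O = 0.3163 − (0.14738 + 0.027831 + 0.042960) = 0.098131 g → mol O = 0.098131 ÷ 15.999 = 0.0061336 mol
Divide by the smallest (0.0030670 mol): C 4.001, H 9.002, N 1.000, O 2.000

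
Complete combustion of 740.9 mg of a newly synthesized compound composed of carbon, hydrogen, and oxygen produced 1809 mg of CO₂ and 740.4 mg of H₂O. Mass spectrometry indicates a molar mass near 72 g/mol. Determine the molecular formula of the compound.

C4H8O

mol C = 1.809 g CO₂ ÷ 44.009 g/mol = 0.041105 mol
mol H = 2 × 0.7404 g H₂O ÷ 18.015 g/mol = 0.082198 mol
mass O = 0.7409 − (0.49371 + 0.082856) = 0.16433 g → mol O = 0.16433 ÷ 15.999 = 0.010271 mol
Divide by the smallest (0.010271 mol): C 4.002, H 8.003, O 1.000
Empirical formula: C4H8O
Empirical-formula mass = 72.11 g/mol; 72 ÷ 72.11 ≈ 1, so the molecular formula is C4H8O.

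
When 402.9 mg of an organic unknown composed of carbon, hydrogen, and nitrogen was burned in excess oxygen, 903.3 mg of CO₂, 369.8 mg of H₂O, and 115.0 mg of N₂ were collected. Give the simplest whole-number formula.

C5H10N2

mol C = 0.9033 g CO₂ ÷ 44.009 g/mol = 0.020525 mol
mol H = 2 × 0.3698 g H₂O ÷ 18.015 g/mol = 0.041055 mol
mol N = 2 × 0.1150 g N₂ ÷ 28.014 g/mol = 0.0082102 mol
Divide by the smallest (0.0082102 mol): C 2.500, H 5.000, N 1.000
Multiplying each by 2 gives whole numbers: C 5.00, H 10.00, N 2.00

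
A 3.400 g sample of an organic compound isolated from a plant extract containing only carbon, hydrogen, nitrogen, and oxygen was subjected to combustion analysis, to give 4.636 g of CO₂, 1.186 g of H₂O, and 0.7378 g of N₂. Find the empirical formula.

mol C = 4.636 g CO₂ ÷ 44.009 g/mol = 0.10534 mol
mol H = 2 × 1.186 g H₂O ÷ 18.015 g/mol = 0.13167 mol
mol N = 2 × 0.7378 g N₂ ÷ 28.014 g/mol = 0.052674 mol
mass O = 3.400 − (1.2653 + 0.13272 + 0.73780) = 1.2642 g → mol O = 1.2642 ÷ 15.999 = 0.079018 mol
Divide by the smallest (0.052674 mol): C 2.000, H 2.500, N 1.000, O 1.500
Multiplying each by 2 gives whole numbers: C 4.00, H 5.00, N 2.00, O 3.00

C4H5N2O3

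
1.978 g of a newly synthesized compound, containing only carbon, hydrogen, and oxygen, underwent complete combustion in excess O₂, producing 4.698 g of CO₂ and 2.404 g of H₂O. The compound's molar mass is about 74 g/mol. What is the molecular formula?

C4H10O

mol C = 4.698 g CO₂ ÷ 44.009 g/mol = 0.10675 mol
mol H = 2 × 2.404 g H₂O ÷ 18.015 g/mol = 0.26689 mol
mass O = 1.978 − (1.2822 + 0.26902) = 0.42679 g → mol O = 0.42679 ÷ 15.999 = 0.026676 mol
Divide by the smallest (0.026676 mol): C 4.002, H 10.005, O 1.000
Empirical formula: C4H10O
Empirical-formula mass = 74.12 g/mol; 74 ÷ 74.12 ≈ 1, so the molecular formula is C4H10O.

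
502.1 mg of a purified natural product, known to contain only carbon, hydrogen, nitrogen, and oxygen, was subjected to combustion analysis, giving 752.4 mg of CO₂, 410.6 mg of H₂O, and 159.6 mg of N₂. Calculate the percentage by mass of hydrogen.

mol C = 0.7524 g CO₂ ÷ 44.009 g/mol = 0.017097 mol
mol H = 2 × 0.4106 g H₂O ÷ 18.015 g/mol = 0.045584 mol
mol N = 2 × 0.1596 g N₂ ÷ 28.014 g/mol = 0.011394 mol
mass O = 0.5021 − (0.20535 + 0.045949 + 0.15960) = 0.091205 g → mol O = 0.091205 ÷ 15.999 = 0.0057007 mol
mass % H = 0.045949 g ÷ 0.5021 g × 100%

9.15%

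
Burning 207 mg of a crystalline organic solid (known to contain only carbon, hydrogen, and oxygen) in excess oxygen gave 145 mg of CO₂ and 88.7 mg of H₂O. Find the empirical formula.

CH3O3

mol C = 0.145 g CO₂ ÷ 44.009 g/mol = 0.003295 mol
mol H = 2 × 0.0887 g H₂O ÷ 18.015 g/mol = 0.009847 mol
mass O = 0.207 − (0.03957 + 0.009926) = 0.1575 g → mol O = 0.1575 ÷ 15.999 = 0.009844 mol
Divide by the smallest (0.003295 mol): C 1.000, H 2.989, O 2.988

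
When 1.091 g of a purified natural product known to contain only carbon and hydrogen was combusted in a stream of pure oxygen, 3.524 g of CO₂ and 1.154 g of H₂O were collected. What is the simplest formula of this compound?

C5H8

mol C = 3.524 g CO₂ ÷ 44.009 g/mol = 0.080075 mol
mol H = 2 × 1.154 g H₂O ÷ 18.015 g/mol = 0.12812 mol
Divide by the smallest (0.080075 mol): C 1.000, H 1.600
Multiplying each by 5 gives whole numbers: C 5.00, H 8.00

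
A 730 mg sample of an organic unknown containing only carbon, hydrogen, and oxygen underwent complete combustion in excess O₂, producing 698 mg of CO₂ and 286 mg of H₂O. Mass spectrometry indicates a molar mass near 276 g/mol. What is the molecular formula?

C6H12O12

mol C = 0.698 g CO₂ ÷ 44.009 g/mol = 0.01586 mol
mol H = 2 × 0.286 g H₂O ÷ 18.015 g/mol = 0.03175 mol
mass O = 0.730 − (0.1905 + 0.03201) = 0.5075 g → mol O = 0.5075 ÷ 15.999 = 0.03172 mol
Divide by the smallest (0.01586 mol): C 1.000, H 2.002, O 2.000
Empirical formula: CH2O2
Empirical-formula mass = 46.02 g/mol; 276 ÷ 46.02 ≈ 6, so the molecular formula is C6H12O12.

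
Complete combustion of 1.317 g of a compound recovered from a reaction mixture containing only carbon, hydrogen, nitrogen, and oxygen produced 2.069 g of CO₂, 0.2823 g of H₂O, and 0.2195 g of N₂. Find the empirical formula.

C3H2NO2

mol C = 2.069 g CO₂ ÷ 44.009 g/mol = 0.047013 mol
mol H = 2 × 0.2823 g H₂O ÷ 18.015 g/mol = 0.031341 mol
mol N = 2 × 0.2195 g N₂ ÷ 28.014 g/mol = 0.015671 mol
mass O = 1.317 − (0.56467 + 0.031591 + 0.21950) = 0.50123 g → mol O = 0.50123 ÷ 15.999 = 0.031329 mol
Divide by the smallest (0.015671 mol): C 3.000, H 2.000, N 1.000, O 1.999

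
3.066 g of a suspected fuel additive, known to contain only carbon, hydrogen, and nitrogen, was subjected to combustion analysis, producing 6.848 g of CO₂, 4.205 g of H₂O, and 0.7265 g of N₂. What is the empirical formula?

mol C = 6.848 g CO₂ ÷ 44.009 g/mol = 0.15560 mol
mol H = 2 × 4.205 g H₂O ÷ 18.015 g/mol = 0.46683 mol
mol N = 2 × 0.7265 g N₂ ÷ 28.014 g/mol = 0.051867 mol
Divide by the smallest (0.051867 mol): C 3.000, H 9.001, N 1.000

C3H9N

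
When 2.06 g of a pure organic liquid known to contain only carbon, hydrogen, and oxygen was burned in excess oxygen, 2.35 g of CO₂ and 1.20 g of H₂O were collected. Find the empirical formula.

mol C = 2.35 g CO₂ ÷ 44.009 g/mol = 0.05340 mol
mol H = 2 × 1.20 g H₂O ÷ 18.015 g/mol = 0.1332 mol
mass O = 2.06 − (0.6414 + 0.1343) = 1.284 g → mol O = 1.284 ÷ 15.999 = 0.08028 mol
Divide by the smallest (0.05340 mol): C 1.000, H 2.495, O 1.503
Multiplying each by 2 gives whole numbers: C 2.00, H 4.99, O 3.01

C2H5O3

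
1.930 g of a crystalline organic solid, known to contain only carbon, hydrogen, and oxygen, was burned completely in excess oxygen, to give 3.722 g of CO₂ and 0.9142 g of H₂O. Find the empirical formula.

mol C = 3.722 g CO₂ ÷ 44.009 g/mol = 0.084574 mol
mol H = 2 × 0.9142 g H₂O ÷ 18.015 g/mol = 0.10149 mol
mass O = 1.930 − (1.0158 + 0.10231) = 0.81188 g → mol O = 0.81188 ÷ 15.999 = 0.050746 mol
Divide by the smallest (0.050746 mol): C 1.667, H 2.000, O 1.000
Multiplying each by 3 gives whole numbers: C 5.00, H 6.00, O 3.00

C5H6O3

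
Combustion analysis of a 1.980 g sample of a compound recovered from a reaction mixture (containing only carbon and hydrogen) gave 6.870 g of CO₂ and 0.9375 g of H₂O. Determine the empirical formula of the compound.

C3H2

mol C = 6.870 g CO₂ ÷ 44.009 g/mol = 0.15610 mol
mol H = 2 × 0.9375 g H₂O ÷ 18.015 g/mol = 0.10408 mol
Divide by the smallest (0.10408 mol): C 1.500, H 1.000
Multiplying each by 2 gives whole numbers: C 3.00, H 2.00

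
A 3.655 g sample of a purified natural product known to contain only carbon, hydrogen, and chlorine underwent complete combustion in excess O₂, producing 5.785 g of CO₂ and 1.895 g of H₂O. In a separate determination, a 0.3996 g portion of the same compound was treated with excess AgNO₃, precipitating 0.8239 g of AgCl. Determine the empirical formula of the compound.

mol C = 5.785 g CO₂ ÷ 44.009 g/mol = 0.13145 mol
mol H = 2 × 1.895 g H₂O ÷ 18.015 g/mol = 0.21038 mol
From the AgCl data: mol Cl per gram of compound = (0.8239 ÷ 143.318) ÷ 0.3996 = 0.014386 mol/g, so in the 3.655 g combustion sample mol Cl = 0.052582 mol
Divide by the smallest (0.052582 mol): C 2.500, H 4.001, Cl 1.000
Multiplying each by 2 gives whole numbers: C 5.00, H 8.00, Cl 2.00

C5H8Cl2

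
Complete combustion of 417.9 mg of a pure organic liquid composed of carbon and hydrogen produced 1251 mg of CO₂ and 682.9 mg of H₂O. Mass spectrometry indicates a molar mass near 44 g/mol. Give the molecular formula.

mol C = 1.251 g CO₂ ÷ 44.009 g/mol = 0.028426 mol
mol H = 2 × 0.6829 g H₂O ÷ 18.015 g/mol = 0.075815 mol
Divide by the smallest (0.028426 mol): C 1.000, H 2.667
Multiplying each by 3 gives whole numbers: C 3.00, H 8.00
Empirical formula: C3H8
Empirical-formula mass = 44.10 g/mol; 44 ÷ 44.10 ≈ 1, so the molecular formula is C3H8.

C3H8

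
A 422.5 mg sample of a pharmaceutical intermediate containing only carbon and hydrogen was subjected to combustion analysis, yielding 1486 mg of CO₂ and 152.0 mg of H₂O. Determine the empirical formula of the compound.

C2H

mol C = 1.486 g CO₂ ÷ 44.009 g/mol = 0.033766 mol
mol H = 2 × 0.1520 g H₂O ÷ 18.015 g/mol = 0.016875 mol
Divide by the smallest (0.016875 mol): C 2.001, H 1.000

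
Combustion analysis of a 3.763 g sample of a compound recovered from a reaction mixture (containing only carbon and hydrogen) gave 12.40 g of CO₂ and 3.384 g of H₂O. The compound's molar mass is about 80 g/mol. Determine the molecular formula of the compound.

C6H8

mol C = 12.40 g CO₂ ÷ 44.009 g/mol = 0.28176 mol
mol H = 2 × 3.384 g H₂O ÷ 18.015 g/mol = 0.37569 mol
Divide by the smallest (0.28176 mol): C 1.000, H 1.333
Multiplying each by 3 gives whole numbers: C 3.00, H 4.00
Empirical formula: C3H4
Empirical-formula mass = 40.06 g/mol; 80 ÷ 40.06 ≈ 2, so the molecular formula is C6H8.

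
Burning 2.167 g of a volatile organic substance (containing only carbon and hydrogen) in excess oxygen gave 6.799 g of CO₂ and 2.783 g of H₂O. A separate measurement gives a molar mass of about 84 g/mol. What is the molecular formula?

C6H12

mol C = 6.799 g CO₂ ÷ 44.009 g/mol = 0.15449 mol
mol H = 2 × 2.783 g H₂O ÷ 18.015 g/mol = 0.30896 mol
Divide by the smallest (0.15449 mol): C 1.000, H 2.000
Empirical formula: CH2
Empirical-formula mass = 14.03 g/mol; 84 ÷ 14.03 ≈ 6, so the molecular formula is C6H12.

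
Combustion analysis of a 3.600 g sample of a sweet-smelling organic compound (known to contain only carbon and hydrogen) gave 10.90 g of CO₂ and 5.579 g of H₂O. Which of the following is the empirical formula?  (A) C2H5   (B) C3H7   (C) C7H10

mol C = 10.90 g CO₂ ÷ 44.009 g/mol = 0.24768 mol
mol H = 2 × 5.579 g H₂O ÷ 18.015 g/mol = 0.61937 mol
Divide by the smallest (0.24768 mol): C 1.000, H 2.501
Multiplying each by 2 gives whole numbers: C 2.00, H 5.00

(A) C2H5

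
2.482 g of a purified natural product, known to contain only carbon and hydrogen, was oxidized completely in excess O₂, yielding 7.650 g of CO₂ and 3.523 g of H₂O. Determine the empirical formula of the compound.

C4H9

mol C = 7.650 g CO₂ ÷ 44.009 g/mol = 0.17383 mol
mol H = 2 × 3.523 g H₂O ÷ 18.015 g/mol = 0.39112 mol
Divide by the smallest (0.17383 mol): C 1.000, H 2.250
Multiplying each by 4 gives whole numbers: C 4.00, H 9.00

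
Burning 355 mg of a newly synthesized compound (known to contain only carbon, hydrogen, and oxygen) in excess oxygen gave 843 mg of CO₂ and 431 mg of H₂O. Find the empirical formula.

C4H10O

mol C = 0.843 g CO₂ ÷ 44.009 g/mol = 0.01916 mol
mol H = 2 × 0.431 g H₂O ÷ 18.015 g/mol = 0.04785 mol
mass O = 0.355 − (0.2301 + 0.04823) = 0.07670 g → mol O = 0.07670 ÷ 15.999 = 0.004794 mol
Divide by the smallest (0.004794 mol): C 3.996, H 9.982, O 1.000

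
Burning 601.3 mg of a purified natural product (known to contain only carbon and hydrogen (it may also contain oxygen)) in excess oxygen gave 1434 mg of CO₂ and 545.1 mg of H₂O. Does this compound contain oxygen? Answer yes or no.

yes

mol C = 1.434 g CO₂ ÷ 44.009 g/mol = 0.032584 mol
mol H = 2 × 0.5451 g H₂O ÷ 18.015 g/mol = 0.060516 mol
C and H account for only 0.45237 g of the 0.6013 g sample; the remaining 0.14893 g must be oxygen.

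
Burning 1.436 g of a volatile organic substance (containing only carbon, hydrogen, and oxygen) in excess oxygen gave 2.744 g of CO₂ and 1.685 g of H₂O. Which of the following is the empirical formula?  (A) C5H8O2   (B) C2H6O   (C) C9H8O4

mol C = 2.744 g CO₂ ÷ 44.009 g/mol = 0.062351 mol
mol H = 2 × 1.685 g H₂O ÷ 18.015 g/mol = 0.18707 mol
mass O = 1.436 − (0.74890 + 0.18856) = 0.49854 g → mol O = 0.49854 ÷ 15.999 = 0.031161 mol
Divide by the smallest (0.031161 mol): C 2.001, H 6.003, O 1.000

(B) C2H6O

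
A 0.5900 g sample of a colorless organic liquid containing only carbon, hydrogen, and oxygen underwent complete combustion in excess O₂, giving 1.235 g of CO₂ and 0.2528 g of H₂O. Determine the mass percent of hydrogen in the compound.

mol C = 1.235 g CO₂ ÷ 44.009 g/mol = 0.028062 mol
mol H = 2 × 0.2528 g H₂O ÷ 18.015 g/mol = 0.028066 mol
mass O = 0.5900 − (0.33706 + 0.028290) = 0.22465 g → mol O = 0.22465 ÷ 15.999 = 0.014042 mol
mass % H = 0.028290 g ÷ 0.5900 g × 100%

4.79%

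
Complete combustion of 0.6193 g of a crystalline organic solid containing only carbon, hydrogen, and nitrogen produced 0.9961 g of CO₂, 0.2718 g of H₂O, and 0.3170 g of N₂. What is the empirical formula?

C3H4N3

mol C = 0.9961 g CO₂ ÷ 44.009 g/mol = 0.022634 mol
mol H = 2 × 0.2718 g H₂O ÷ 18.015 g/mol = 0.030175 mol
mol N = 2 × 0.3170 g N₂ ÷ 28.014 g/mol = 0.022632 mol
Divide by the smallest (0.022632 mol): C 1.000, H 1.333, N 1.000
Multiplying each by 3 gives whole numbers: C 3.00, H 4.00, N 3.00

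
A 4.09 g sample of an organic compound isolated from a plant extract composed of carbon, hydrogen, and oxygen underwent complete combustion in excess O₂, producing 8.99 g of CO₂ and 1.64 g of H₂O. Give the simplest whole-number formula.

C9H8O4

mol C = 8.99 g CO₂ ÷ 44.009 g/mol = 0.2043 mol
mol H = 2 × 1.64 g H₂O ÷ 18.015 g/mol = 0.1821 mol
mass O = 4.09 − (2.454 + 0.1835) = 1.453 g → mol O = 1.453 ÷ 15.999 = 0.09081 mol
Divide by the smallest (0.09081 mol): C 2.249, H 2.005, O 1.000
Multiplying each by 4 gives whole numbers: C 9.00, H 8.02, O 4.00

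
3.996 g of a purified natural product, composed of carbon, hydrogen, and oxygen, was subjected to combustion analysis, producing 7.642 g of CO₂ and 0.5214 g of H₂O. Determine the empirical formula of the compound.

C3HO2

mol C = 7.642 g CO₂ ÷ 44.009 g/mol = 0.17365 mol
mol H = 2 × 0.5214 g H₂O ÷ 18.015 g/mol = 0.057885 mol
mass O = 3.996 − (2.0857 + 0.058348) = 1.8520 g → mol O = 1.8520 ÷ 15.999 = 0.11576 mol
Divide by the smallest (0.057885 mol): C 3.000, H 1.000, O 2.000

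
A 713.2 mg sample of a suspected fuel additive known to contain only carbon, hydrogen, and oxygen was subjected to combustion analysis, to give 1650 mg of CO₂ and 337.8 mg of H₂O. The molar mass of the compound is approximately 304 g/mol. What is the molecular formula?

C16H16O6

mol C = 1.650 g CO₂ ÷ 44.009 g/mol = 0.037492 mol
mol H = 2 × 0.3378 g H₂O ÷ 18.015 g/mol = 0.037502 mol
mass O = 0.7132 − (0.45032 + 0.037802) = 0.22508 g → mol O = 0.22508 ÷ 15.999 = 0.014068 mol
Divide by the smallest (0.014068 mol): C 2.665, H 2.666, O 1.000
Multiplying each by 3 gives whole numbers: C 8.00, H 8.00, O 3.00
Empirical formula: C8H8O3
Empirical-formula mass = 152.15 g/mol; 304 ÷ 152.15 ≈ 2, so the molecular formula is C16H16O6.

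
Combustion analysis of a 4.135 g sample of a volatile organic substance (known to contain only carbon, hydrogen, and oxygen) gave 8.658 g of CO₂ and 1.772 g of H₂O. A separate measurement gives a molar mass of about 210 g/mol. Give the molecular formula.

C10H10O5

mol C = 8.658 g CO₂ ÷ 44.009 g/mol = 0.19673 mol
mol H = 2 × 1.772 g H₂O ÷ 18.015 g/mol = 0.19672 mol
mass O = 4.135 − (2.3630 + 0.19830) = 1.5737 g → mol O = 1.5737 ÷ 15.999 = 0.098365 mol
Divide by the smallest (0.098365 mol): C 2.000, H 2.000, O 1.000
Empirical formula: C2H2O
Empirical-formula mass = 42.04 g/mol; 210 ÷ 42.04 ≈ 5, so the molecular formula is C10H10O5.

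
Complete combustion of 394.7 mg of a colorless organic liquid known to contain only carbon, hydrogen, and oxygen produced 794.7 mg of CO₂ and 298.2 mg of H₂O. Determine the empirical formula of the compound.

mol C = 0.7947 g CO₂ ÷ 44.009 g/mol = 0.018058 mol
mol H = 2 × 0.2982 g H₂O ÷ 18.015 g/mol = 0.033106 mol
mass O = 0.3947 − (0.21689 + 0.033371) = 0.14444 g → mol O = 0.14444 ÷ 15.999 = 0.0090280 mol
Divide by the smallest (0.0090280 mol): C 2.000, H 3.667, O 1.000
Multiplying each by 3 gives whole numbers: C 6.00, H 11.00, O 3.00

C6H11O3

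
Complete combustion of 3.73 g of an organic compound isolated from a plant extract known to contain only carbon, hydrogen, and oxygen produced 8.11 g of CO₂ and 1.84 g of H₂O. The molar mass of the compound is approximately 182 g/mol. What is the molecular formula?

mol C = 8.11 g CO₂ ÷ 44.009 g/mol = 0.1843 mol
mol H = 2 × 1.84 g H₂O ÷ 18.015 g/mol = 0.2043 mol
mass O = 3.73 − (2.213 + 0.2059) = 1.311 g → mol O = 1.311 ÷ 15.999 = 0.08192 mol
Divide by the smallest (0.08192 mol): C 2.249, H 2.493, O 1.000
Multiplying each by 4 gives whole numbers: C 9.00, H 9.97, O 4.00
Empirical formula: C9H10O4
Empirical-formula mass = 182.17 g/mol; 182 ÷ 182.17 ≈ 1, so the molecular formula is C9H10O4.

C9H10O4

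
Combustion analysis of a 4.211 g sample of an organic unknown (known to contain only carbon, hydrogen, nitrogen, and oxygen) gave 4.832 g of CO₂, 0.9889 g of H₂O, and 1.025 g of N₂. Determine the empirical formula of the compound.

mol C = 4.832 g CO₂ ÷ 44.009 g/mol = 0.10980 mol
mol H = 2 × 0.9889 g H₂O ÷ 18.015 g/mol = 0.10979 mol
mol N = 2 × 1.025 g N₂ ÷ 28.014 g/mol = 0.073178 mol
mass O = 4.211 − (1.3188 + 0.11066 + 1.0250) = 1.7566 g → mol O = 1.7566 ÷ 15.999 = 0.10979 mol
Divide by the smallest (0.073178 mol): C 1.500, H 1.500, N 1.000, O 1.500
Multiplying each by 2 gives whole numbers: C 3.00, H 3.00, N 2.00, O 3.00

C3H3N2O3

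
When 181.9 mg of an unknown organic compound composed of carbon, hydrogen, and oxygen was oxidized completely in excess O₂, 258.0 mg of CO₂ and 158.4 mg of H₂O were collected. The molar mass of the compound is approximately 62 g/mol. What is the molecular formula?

mol C = 0.2580 g CO₂ ÷ 44.009 g/mol = 0.0058624 mol
mol H = 2 × 0.1584 g H₂O ÷ 18.015 g/mol = 0.017585 mol
mass O = 0.1819 − (0.070414 + 0.017726) = 0.093760 g → mol O = 0.093760 ÷ 15.999 = 0.0058604 mol
Divide by the smallest (0.0058604 mol): C 1.000, H 3.001, O 1.000
Empirical formula: CH3O
Empirical-formula mass = 31.03 g/mol; 62 ÷ 31.03 ≈ 2, so the molecular formula is C2H6O2.

C2H6O2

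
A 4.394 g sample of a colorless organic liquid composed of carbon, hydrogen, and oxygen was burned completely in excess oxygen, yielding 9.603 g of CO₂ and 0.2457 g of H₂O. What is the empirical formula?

C8HO4

mol C = 9.603 g CO₂ ÷ 44.009 g/mol = 0.21821 mol
mol H = 2 × 0.2457 g H₂O ÷ 18.015 g/mol = 0.027277 mol
mass O = 4.394 − (2.6209 + 0.027495) = 1.7456 g → mol O = 1.7456 ÷ 15.999 = 0.10911 mol
Divide by the smallest (0.027277 mol): C 8.000, H 1.000, O 4.000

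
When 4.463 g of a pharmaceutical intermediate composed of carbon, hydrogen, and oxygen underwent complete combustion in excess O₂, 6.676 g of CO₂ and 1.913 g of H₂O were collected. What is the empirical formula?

C5H7O5

mol C = 6.676 g CO₂ ÷ 44.009 g/mol = 0.15170 mol
mol H = 2 × 1.913 g H₂O ÷ 18.015 g/mol = 0.21238 mol
mass O = 4.463 − (1.8220 + 0.21408) = 2.4269 g → mol O = 2.4269 ÷ 15.999 = 0.15169 mol
Divide by the smallest (0.15169 mol): C 1.000, H 1.400, O 1.000
Multiplying each by 5 gives whole numbers: C 5.00, H 7.00, O 5.00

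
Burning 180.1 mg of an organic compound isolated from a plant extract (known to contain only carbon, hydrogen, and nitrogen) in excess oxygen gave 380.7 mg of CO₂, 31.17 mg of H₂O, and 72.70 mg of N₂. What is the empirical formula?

mol C = 0.3807 g CO₂ ÷ 44.009 g/mol = 0.0086505 mol
mol H = 2 × 0.03117 g H₂O ÷ 18.015 g/mol = 0.0034604 mol
mol N = 2 × 0.07270 g N₂ ÷ 28.014 g/mol = 0.0051903 mol
Divide by the smallest (0.0034604 mol): C 2.500, H 1.000, N 1.500
Multiplying each by 2 gives whole numbers: C 5.00, H 2.00, N 3.00

C5H2N3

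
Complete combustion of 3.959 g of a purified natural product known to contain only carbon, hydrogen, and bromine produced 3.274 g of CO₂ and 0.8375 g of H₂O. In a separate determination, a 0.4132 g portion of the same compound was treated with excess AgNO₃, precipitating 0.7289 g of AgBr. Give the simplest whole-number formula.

C4H5Br2

mol C = 3.274 g CO₂ ÷ 44.009 g/mol = 0.074394 mol
mol H = 2 × 0.8375 g H₂O ÷ 18.015 g/mol = 0.092978 mol
From the AgBr data: mol Br per gram of compound = (0.7289 ÷ 187.772) ÷ 0.4132 = 0.0093946 mol/g, so in the 3.959 g combustion sample mol Br = 0.037193 mol
Divide by the smallest (0.037193 mol): C 2.000, H 2.500, Br 1.000
Multiplying each by 2 gives whole numbers: C 4.00, H 5.00, Br 2.00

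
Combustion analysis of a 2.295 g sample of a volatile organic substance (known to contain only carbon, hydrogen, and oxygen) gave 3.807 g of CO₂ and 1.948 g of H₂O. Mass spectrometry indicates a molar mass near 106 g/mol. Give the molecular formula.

mol C = 3.807 g CO₂ ÷ 44.009 g/mol = 0.086505 mol
mol H = 2 × 1.948 g H₂O ÷ 18.015 g/mol = 0.21626 mol
mass O = 2.295 − (1.0390 + 0.21799) = 1.0380 g → mol O = 1.0380 ÷ 15.999 = 0.064879 mol
Divide by the smallest (0.064879 mol): C 1.333, H 3.333, O 1.000
Multiplying each by 3 gives whole numbers: C 4.00, H 10.00, O 3.00
Empirical formula: C4H10O3
Empirical-formula mass = 106.12 g/mol; 106 ÷ 106.12 ≈ 1, so the molecular formula is C4H10O3.

C4H10O3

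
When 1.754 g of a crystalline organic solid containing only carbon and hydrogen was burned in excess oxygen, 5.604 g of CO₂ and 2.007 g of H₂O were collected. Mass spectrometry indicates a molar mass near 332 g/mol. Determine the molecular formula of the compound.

mol C = 5.604 g CO₂ ÷ 44.009 g/mol = 0.12734 mol
mol H = 2 × 2.007 g H₂O ÷ 18.015 g/mol = 0.22281 mol
Divide by the smallest (0.12734 mol): C 1.000, H 1.750
Multiplying each by 4 gives whole numbers: C 4.00, H 7.00
Empirical formula: C4H7
Empirical-formula mass = 55.10 g/mol; 332 ÷ 55.10 ≈ 6, so the molecular formula is C24H42.

C24H42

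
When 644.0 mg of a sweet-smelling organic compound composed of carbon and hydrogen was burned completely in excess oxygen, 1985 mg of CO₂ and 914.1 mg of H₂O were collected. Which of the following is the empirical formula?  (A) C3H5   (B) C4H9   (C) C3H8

(B) C4H9

mol C = 1.985 g CO₂ ÷ 44.009 g/mol = 0.045104 mol
mol H = 2 × 0.9141 g H₂O ÷ 18.015 g/mol = 0.10148 mol
Divide by the smallest (0.045104 mol): C 1.000, H 2.250
Multiplying each by 4 gives whole numbers: C 4.00, H 9.00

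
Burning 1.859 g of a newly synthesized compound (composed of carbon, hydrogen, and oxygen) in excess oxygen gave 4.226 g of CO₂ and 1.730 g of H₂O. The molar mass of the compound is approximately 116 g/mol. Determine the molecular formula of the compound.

mol C = 4.226 g CO₂ ÷ 44.009 g/mol = 0.096026 mol
mol H = 2 × 1.730 g H₂O ÷ 18.015 g/mol = 0.19206 mol
mass O = 1.859 − (1.1534 + 0.19360) = 0.51204 g → mol O = 0.51204 ÷ 15.999 = 0.032004 mol
Divide by the smallest (0.032004 mol): C 3.000, H 6.001, O 1.000
Empirical formula: C3H6O
Empirical-formula mass = 58.08 g/mol; 116 ÷ 58.08 ≈ 2, so the molecular formula is C6H12O2.

C6H12O2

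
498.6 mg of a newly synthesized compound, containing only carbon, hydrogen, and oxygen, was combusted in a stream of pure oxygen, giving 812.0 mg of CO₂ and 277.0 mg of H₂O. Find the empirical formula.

mol C = 0.8120 g CO₂ ÷ 44.009 g/mol = 0.018451 mol
mol H = 2 × 0.2770 g H₂O ÷ 18.015 g/mol = 0.030752 mol
mass O = 0.4986 − (0.22161 + 0.030998) = 0.24599 g → mol O = 0.24599 ÷ 15.999 = 0.015375 mol
Divide by the smallest (0.015375 mol): C 1.200, H 2.000, O 1.000
Multiplying each by 5 gives whole numbers: C 6.00, H 10.00, O 5.00

C6H10O5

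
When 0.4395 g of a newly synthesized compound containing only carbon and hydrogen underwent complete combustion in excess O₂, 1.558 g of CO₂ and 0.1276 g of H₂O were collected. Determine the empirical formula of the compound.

C5H2

mol C = 1.558 g CO₂ ÷ 44.009 g/mol = 0.035402 mol
mol H = 2 × 0.1276 g H₂O ÷ 18.015 g/mol = 0.014166 mol
Divide by the smallest (0.014166 mol): C 2.499, H 1.000
Multiplying each by 2 gives whole numbers: C 5.00, H 2.00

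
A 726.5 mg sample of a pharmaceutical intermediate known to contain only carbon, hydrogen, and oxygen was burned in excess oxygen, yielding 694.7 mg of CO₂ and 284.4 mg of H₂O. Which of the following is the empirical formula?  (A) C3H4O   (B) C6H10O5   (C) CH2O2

(C) CH2O2

mol C = 0.6947 g CO₂ ÷ 44.009 g/mol = 0.015785 mol
mol H = 2 × 0.2844 g H₂O ÷ 18.015 g/mol = 0.031574 mol
mass O = 0.7265 − (0.18960 + 0.031826) = 0.50508 g → mol O = 0.50508 ÷ 15.999 = 0.031569 mol
Divide by the smallest (0.015785 mol): C 1.000, H 2.000, O 2.000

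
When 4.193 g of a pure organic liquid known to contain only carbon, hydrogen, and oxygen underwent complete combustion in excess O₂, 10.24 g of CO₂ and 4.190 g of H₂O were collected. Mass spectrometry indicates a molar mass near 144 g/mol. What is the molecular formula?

C8H16O2

mol C = 10.24 g CO₂ ÷ 44.009 g/mol = 0.23268 mol
mol H = 2 × 4.190 g H₂O ÷ 18.015 g/mol = 0.46517 mol
mass O = 4.193 − (2.7947 + 0.46889) = 0.92940 g → mol O = 0.92940 ÷ 15.999 = 0.058091 mol
Divide by the smallest (0.058091 mol): C 4.005, H 8.008, O 1.000
Empirical formula: C4H8O
Empirical-formula mass = 72.11 g/mol; 144 ÷ 72.11 ≈ 2, so the molecular formula is C8H16O2.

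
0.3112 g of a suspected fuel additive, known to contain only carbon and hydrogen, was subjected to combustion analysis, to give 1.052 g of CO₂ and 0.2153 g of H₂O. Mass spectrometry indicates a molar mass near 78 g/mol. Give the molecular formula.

mol C = 1.052 g CO₂ ÷ 44.009 g/mol = 0.023904 mol
mol H = 2 × 0.2153 g H₂O ÷ 18.015 g/mol = 0.023902 mol
Divide by the smallest (0.023902 mol): C 1.000, H 1.000
Empirical formula: CH
Empirical-formula mass = 13.02 g/mol; 78 ÷ 13.02 ≈ 6, so the molecular formula is C6H6.

C6H6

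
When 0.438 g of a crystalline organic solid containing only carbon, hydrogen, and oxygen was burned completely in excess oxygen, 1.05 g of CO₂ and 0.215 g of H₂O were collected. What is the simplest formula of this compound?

C3H3O

mol C = 1.05 g CO₂ ÷ 44.009 g/mol = 0.02386 mol
mol H = 2 × 0.215 g H₂O ÷ 18.015 g/mol = 0.02387 mol
mass O = 0.438 − (0.2866 + 0.02406) = 0.1274 g → mol O = 0.1274 ÷ 15.999 = 0.007961 mol
Divide by the smallest (0.007961 mol): C 2.997, H 2.998, O 1.000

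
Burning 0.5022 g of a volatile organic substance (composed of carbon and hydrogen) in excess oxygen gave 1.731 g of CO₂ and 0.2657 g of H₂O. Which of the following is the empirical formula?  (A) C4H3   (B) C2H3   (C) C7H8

(A) C4H3

mol C = 1.731 g CO₂ ÷ 44.009 g/mol = 0.039333 mol
mol H = 2 × 0.2657 g H₂O ÷ 18.015 g/mol = 0.029498 mol
Divide by the smallest (0.029498 mol): C 1.333, H 1.000
Multiplying each by 3 gives whole numbers: C 4.00, H 3.00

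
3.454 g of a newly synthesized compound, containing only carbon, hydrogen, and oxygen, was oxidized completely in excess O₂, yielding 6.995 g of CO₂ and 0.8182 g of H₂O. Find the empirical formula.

mol C = 6.995 g CO₂ ÷ 44.009 g/mol = 0.15894 mol
mol H = 2 × 0.8182 g H₂O ÷ 18.015 g/mol = 0.090835 mol
mass O = 3.454 − (1.9091 + 0.091562) = 1.4534 g → mol O = 1.4534 ÷ 15.999 = 0.090840 mol
Divide by the smallest (0.090835 mol): C 1.750, H 1.000, O 1.000
Multiplying each by 4 gives whole numbers: C 7.00, H 4.00, O 4.00

C7H4O4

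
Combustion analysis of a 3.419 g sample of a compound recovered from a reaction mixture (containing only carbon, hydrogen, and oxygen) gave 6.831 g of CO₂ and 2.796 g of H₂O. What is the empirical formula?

C2H4O

mol C = 6.831 g CO₂ ÷ 44.009 g/mol = 0.15522 mol
mol H = 2 × 2.796 g H₂O ÷ 18.015 g/mol = 0.31041 mol
mass O = 3.419 − (1.8643 + 0.31289) = 1.2418 g → mol O = 1.2418 ÷ 15.999 = 0.077616 mol
Divide by the smallest (0.077616 mol): C 2.000, H 3.999, O 1.000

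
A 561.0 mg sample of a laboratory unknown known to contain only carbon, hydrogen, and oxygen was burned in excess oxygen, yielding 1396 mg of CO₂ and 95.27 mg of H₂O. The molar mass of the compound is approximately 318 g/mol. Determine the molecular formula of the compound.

C18H6O6

mol C = 1.396 g CO₂ ÷ 44.009 g/mol = 0.031721 mol
mol H = 2 × 0.09527 g H₂O ÷ 18.015 g/mol = 0.010577 mol
mass O = 0.5610 − (0.38100 + 0.010661) = 0.16934 g → mol O = 0.16934 ÷ 15.999 = 0.010584 mol
Divide by the smallest (0.010577 mol): C 2.999, H 1.000, O 1.001
Empirical formula: C3HO
Empirical-formula mass = 53.04 g/mol; 318 ÷ 53.04 ≈ 6, so the molecular formula is C18H6O6.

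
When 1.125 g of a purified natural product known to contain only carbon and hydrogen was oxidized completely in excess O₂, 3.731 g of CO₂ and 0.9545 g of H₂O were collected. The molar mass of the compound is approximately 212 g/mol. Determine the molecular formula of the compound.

C16H20

mol C = 3.731 g CO₂ ÷ 44.009 g/mol = 0.084778 mol
mol H = 2 × 0.9545 g H₂O ÷ 18.015 g/mol = 0.10597 mol
Divide by the smallest (0.084778 mol): C 1.000, H 1.250
Multiplying each by 4 gives whole numbers: C 4.00, H 5.00
Empirical formula: C4H5
Empirical-formula mass = 53.08 g/mol; 212 ÷ 53.08 ≈ 4, so the molecular formula is C16H20.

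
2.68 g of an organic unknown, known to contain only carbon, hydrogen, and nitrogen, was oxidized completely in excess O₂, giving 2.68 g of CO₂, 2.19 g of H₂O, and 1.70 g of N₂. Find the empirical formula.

CH4N2

mol C = 2.68 g CO₂ ÷ 44.009 g/mol = 0.06090 mol
mol H = 2 × 2.19 g H₂O ÷ 18.015 g/mol = 0.2431 mol
mol N = 2 × 1.70 g N₂ ÷ 28.014 g/mol = 0.1214 mol
Divide by the smallest (0.06090 mol): C 1.000, H 3.993, N 1.993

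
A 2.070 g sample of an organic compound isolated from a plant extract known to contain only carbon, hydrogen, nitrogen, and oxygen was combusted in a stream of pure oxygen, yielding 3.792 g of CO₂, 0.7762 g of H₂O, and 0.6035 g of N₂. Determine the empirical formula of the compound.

C4H4N2O

mol C = 3.792 g CO₂ ÷ 44.009 g/mol = 0.086164 mol
mol H = 2 × 0.7762 g H₂O ÷ 18.015 g/mol = 0.086173 mol
mol N = 2 × 0.6035 g N₂ ÷ 28.014 g/mol = 0.043086 mol
mass O = 2.070 − (1.0349 + 0.086862 + 0.60350) = 0.34472 g → mol O = 0.34472 ÷ 15.999 = 0.021546 mol
Divide by the smallest (0.021546 mol): C 3.999, H 3.999, N 2.000, O 1.000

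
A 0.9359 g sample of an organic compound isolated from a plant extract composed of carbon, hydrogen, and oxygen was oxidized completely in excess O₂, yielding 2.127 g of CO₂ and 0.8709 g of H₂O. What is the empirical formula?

C3H6O

mol C = 2.127 g CO₂ ÷ 44.009 g/mol = 0.048331 mol
mol H = 2 × 0.8709 g H₂O ÷ 18.015 g/mol = 0.096686 mol
mass O = 0.9359 − (0.58050 + 0.097460) = 0.25794 g → mol O = 0.25794 ÷ 15.999 = 0.016122 mol
Divide by the smallest (0.016122 mol): C 2.998, H 5.997, O 1.000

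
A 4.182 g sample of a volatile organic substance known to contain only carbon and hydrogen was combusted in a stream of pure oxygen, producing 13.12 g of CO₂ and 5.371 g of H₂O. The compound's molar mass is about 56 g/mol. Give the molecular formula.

C4H8

mol C = 13.12 g CO₂ ÷ 44.009 g/mol = 0.29812 mol
mol H = 2 × 5.371 g H₂O ÷ 18.015 g/mol = 0.59628 mol
Divide by the smallest (0.29812 mol): C 1.000, H 2.000
Empirical formula: CH2
Empirical-formula mass = 14.03 g/mol; 56 ÷ 14.03 ≈ 4, so the molecular formula is C4H8.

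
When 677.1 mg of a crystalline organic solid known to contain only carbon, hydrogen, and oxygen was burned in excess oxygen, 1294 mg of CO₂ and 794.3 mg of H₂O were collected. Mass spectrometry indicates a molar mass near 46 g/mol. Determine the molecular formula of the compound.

mol C = 1.294 g CO₂ ÷ 44.009 g/mol = 0.029403 mol
mol H = 2 × 0.7943 g H₂O ÷ 18.015 g/mol = 0.088182 mol
mass O = 0.6771 − (0.35316 + 0.088888) = 0.23505 g → mol O = 0.23505 ÷ 15.999 = 0.014692 mol
Divide by the smallest (0.014692 mol): C 2.001, H 6.002, O 1.000
Empirical formula: C2H6O
Empirical-formula mass = 46.07 g/mol; 46 ÷ 46.07 ≈ 1, so the molecular formula is C2H6O.

C2H6O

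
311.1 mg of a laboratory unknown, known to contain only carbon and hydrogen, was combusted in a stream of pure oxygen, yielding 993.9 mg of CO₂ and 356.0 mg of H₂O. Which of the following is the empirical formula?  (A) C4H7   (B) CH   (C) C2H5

(A) C4H7

mol C = 0.9939 g CO₂ ÷ 44.009 g/mol = 0.022584 mol
mol H = 2 × 0.3560 g H₂O ÷ 18.015 g/mol = 0.039523 mol
Divide by the smallest (0.022584 mol): C 1.000, H 1.750
Multiplying each by 4 gives whole numbers: C 4.00, H 7.00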